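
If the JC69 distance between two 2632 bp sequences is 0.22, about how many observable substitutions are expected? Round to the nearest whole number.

502

Invert JC69: p = (3/4)(1 − e^(−4d/3)) = 0.75 × (1 − e^(-0.293333)) = 0.75 × (1 − 0.745774) = 0.190670.
Expected differing sites = pL ≈ 0.190670 × 2632 = 501.84344 ≈ 502.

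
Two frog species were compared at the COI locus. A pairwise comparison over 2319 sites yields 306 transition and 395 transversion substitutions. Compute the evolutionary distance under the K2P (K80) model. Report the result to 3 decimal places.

0.389

P = 306/2319 ≈ 0.131953 and Q = 395/2319 ≈ 0.170332.
Under the Kimura two-parameter model, d = −½ ln(1 − 2P − Q) − ¼ ln(1 − 2Q).
1 − 2P − Q = 0.565762, giving −½ ln(0.565762) = 0.284791.
1 − 2Q = 0.659336, giving −¼ ln(0.659336) = 0.104131.
d = 0.284791 + 0.104131 = 0.388922.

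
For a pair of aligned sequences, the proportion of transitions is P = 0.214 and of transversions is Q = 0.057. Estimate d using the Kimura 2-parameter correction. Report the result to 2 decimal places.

0.36

Under the Kimura two-parameter model, d = −½ ln(1 − 2P − Q) − ¼ ln(1 − 2Q).
1 − 2P − Q = 0.515, giving −½ ln(0.515) = 0.331794.
1 − 2Q = 0.886, giving −¼ ln(0.886) = 0.030260.
d = 0.331794 + 0.030260 = 0.362054.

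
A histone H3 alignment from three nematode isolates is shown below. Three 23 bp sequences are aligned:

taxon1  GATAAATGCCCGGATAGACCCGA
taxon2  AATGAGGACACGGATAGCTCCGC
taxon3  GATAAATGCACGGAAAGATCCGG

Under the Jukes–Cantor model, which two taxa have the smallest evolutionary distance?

taxon1 and taxon3

taxon1–taxon2: 9/23 differ, p = 0.391, d = 0.553.
taxon1–taxon3: 4/23 differ, p = 0.174, d = 0.198.
taxon2–taxon3: 8/23 differ, p = 0.348, d = 0.467.
The smallest distance is between taxon1 and taxon3.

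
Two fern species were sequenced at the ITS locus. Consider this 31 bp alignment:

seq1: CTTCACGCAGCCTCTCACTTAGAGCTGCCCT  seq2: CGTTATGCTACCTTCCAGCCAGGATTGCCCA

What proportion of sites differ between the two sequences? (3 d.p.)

0.452

The sequences differ at 14 of 31 positions.
p = 14/31 = 0.451612… ≈ 0.452 (to 3 d.p.).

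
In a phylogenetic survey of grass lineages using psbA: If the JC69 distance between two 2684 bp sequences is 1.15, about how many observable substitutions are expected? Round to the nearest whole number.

Invert JC69: p = (3/4)(1 − e^(−4d/3)) = 0.75 × (1 − e^(-1.533333)) = 0.75 × (1 − 0.215815) = 0.588139.
Expected differing sites = pL ≈ 0.588139 × 2684 = 1578.565076 ≈ 1579.

1579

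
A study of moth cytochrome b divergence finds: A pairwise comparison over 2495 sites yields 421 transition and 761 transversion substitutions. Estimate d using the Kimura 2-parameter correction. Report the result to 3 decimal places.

P = 421/2495 ≈ 0.168737 and Q = 761/2495 ≈ 0.30501.
Under the Kimura two-parameter model, d = −½ ln(1 − 2P − Q) − ¼ ln(1 − 2Q).
1 − 2P − Q = 0.357516, giving −½ ln(0.357516) = 0.514288.
1 − 2Q = 0.38998, giving −¼ ln(0.38998) = 0.235415.
d = 0.514288 + 0.235415 = 0.749703.

0.750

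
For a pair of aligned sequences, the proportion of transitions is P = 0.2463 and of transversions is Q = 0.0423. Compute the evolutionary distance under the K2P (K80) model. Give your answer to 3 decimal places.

0.405

Under the Kimura two-parameter model, d = −½ ln(1 − 2P − Q) − ¼ ln(1 − 2Q).
1 − 2P − Q = 0.4651, giving −½ ln(0.4651) = 0.382751.
1 − 2Q = 0.9154, giving −¼ ln(0.9154) = 0.022099.
d = 0.382751 + 0.022099 = 0.404850.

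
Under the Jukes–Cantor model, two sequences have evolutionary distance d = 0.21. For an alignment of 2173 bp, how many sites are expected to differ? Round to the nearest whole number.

398

Invert JC69: p = (3/4)(1 − e^(−4d/3)) = 0.75 × (1 − e^(-0.28)) = 0.75 × (1 − 0.755784) = 0.183162.
Expected differing sites = pL ≈ 0.183162 × 2173 = 398.011026 ≈ 398.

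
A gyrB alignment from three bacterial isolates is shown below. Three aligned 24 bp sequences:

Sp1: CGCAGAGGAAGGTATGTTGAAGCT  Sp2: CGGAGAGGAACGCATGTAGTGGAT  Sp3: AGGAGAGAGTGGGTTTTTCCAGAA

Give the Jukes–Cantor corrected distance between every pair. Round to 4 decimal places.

d(Sp1,Sp2) = 0.3694, d(Sp1,Sp3) = 0.8240, d(Sp2,Sp3) = 0.9607

Sp1–Sp2: 7/24 sites differ → p ≈ 0.291667, d = −0.75 ln(1 − 0.388889) = 0.369358 ≈ 0.3694.
Sp1–Sp3: 12/24 sites differ → p = 0.5, d = −0.75 ln(1 − 0.666667) = 0.823960 ≈ 0.8240.
Sp2–Sp3: 13/24 sites differ → p ≈ 0.541667, d = −0.75 ln(1 − 0.722223) = 0.960702 ≈ 0.9607.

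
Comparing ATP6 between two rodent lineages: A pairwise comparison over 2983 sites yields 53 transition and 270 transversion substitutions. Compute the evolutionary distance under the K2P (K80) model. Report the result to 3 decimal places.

P = 53/2983 ≈ 0.017767 and Q = 270/2983 ≈ 0.090513.
Under the Kimura two-parameter model, d = −½ ln(1 − 2P − Q) − ¼ ln(1 − 2Q).
1 − 2P − Q = 0.873953, giving −½ ln(0.873953) = 0.067364.
1 − 2Q = 0.818974, giving −¼ ln(0.818974) = 0.049926.
d = 0.067364 + 0.049926 = 0.117290.

0.117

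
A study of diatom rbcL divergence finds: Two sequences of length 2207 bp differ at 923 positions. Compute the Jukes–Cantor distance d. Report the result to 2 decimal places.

p = 923/2207 ≈ 0.418215.
d = −(3/4) ln(1 − 4p/3) = −0.75 ln(1 − 0.55762) = −0.75 ln(0.44238)
  = −0.75 × (-0.815586) = 0.611690 substitutions/site.

0.61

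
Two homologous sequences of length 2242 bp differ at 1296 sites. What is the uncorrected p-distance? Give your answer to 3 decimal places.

0.578

p = 1296/2242 = 0.578055… ≈ 0.578 (to 3 d.p.).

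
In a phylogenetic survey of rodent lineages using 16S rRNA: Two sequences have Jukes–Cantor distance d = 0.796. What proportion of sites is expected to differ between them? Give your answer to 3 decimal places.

p = (3/4)(1 − e^(−4d/3)) = 0.75 × (1 − e^(-1.061333)) = 0.75 × (1 − 0.345994) = 0.490505.

0.491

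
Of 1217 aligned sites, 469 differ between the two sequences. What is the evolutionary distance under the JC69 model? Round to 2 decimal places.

p = 469/1217 ≈ 0.385374.
d = −(3/4) ln(1 − 4p/3) = −0.75 ln(1 − 0.513832) = −0.75 ln(0.486168)
  = −0.75 × (-0.721201) = 0.540901 substitutions/site.

0.54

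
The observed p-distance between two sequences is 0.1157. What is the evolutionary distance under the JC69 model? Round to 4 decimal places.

d = −(3/4) ln(1 − 4p/3) = −0.75 ln(1 − 0.154267) = −0.75 ln(0.845733)
  = −0.75 × (-0.167552) = 0.125664 substitutions/site.

0.1257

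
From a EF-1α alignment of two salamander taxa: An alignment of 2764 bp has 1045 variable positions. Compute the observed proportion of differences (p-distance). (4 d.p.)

p = 1045/2764 = 0.378075… ≈ 0.3781 (to 4 d.p.).

0.3781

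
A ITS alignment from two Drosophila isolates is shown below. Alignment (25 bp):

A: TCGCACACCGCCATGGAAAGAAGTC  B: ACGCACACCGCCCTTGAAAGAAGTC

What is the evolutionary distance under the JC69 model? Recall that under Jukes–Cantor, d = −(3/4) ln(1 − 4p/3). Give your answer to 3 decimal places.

0.131

The sequences differ at 3 of 25 sites (1, 13, 15), so p = 3/25 = 0.12.
d = −(3/4) ln(1 − 4p/3) = −0.75 ln(1 − 0.16) = −0.75 ln(0.84)
  = −0.75 × (-0.174353) = 0.130765 substitutions/site.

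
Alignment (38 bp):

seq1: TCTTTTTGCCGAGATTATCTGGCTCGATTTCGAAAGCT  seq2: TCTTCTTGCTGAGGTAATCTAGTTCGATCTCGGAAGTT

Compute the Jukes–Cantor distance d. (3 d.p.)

The sequences differ at 9 of 38 sites (5, 10, 14, 16, 21, 23, 29, 33, 37), so p = 9/38 ≈ 0.236842.
d = −(3/4) ln(1 − 4p/3) = −0.75 ln(1 − 0.315789) = −0.75 ln(0.684211)
  = −0.75 × (-0.379489) = 0.284617 substitutions/site.

0.285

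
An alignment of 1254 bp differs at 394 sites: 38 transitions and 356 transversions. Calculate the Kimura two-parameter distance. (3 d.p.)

P = 38/1254 ≈ 0.030303 and Q = 356/1254 ≈ 0.283892.
Under the Kimura two-parameter model, d = −½ ln(1 − 2P − Q) − ¼ ln(1 − 2Q).
1 − 2P − Q = 0.655502, giving −½ ln(0.655502) = 0.211177.
1 − 2Q = 0.432216, giving −¼ ln(0.432216) = 0.209707.
d = 0.211177 + 0.209707 = 0.420884.

0.421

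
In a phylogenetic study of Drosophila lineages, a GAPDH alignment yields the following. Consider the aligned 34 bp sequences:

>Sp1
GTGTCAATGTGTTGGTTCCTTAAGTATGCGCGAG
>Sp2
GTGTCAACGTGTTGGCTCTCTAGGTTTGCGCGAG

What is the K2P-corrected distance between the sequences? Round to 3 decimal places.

0.211

Of 34 sites, 5 differences are transitions and 1 are transversions, so P = 5/34 ≈ 0.147059 and Q = 1/34 ≈ 0.029412.
Under the Kimura two-parameter model, d = −½ ln(1 − 2P − Q) − ¼ ln(1 − 2Q).
1 − 2P − Q = 0.67647, giving −½ ln(0.67647) = 0.195434.
1 − 2Q = 0.941176, giving −¼ ln(0.941176) = 0.015156.
d = 0.195434 + 0.015156 = 0.210590.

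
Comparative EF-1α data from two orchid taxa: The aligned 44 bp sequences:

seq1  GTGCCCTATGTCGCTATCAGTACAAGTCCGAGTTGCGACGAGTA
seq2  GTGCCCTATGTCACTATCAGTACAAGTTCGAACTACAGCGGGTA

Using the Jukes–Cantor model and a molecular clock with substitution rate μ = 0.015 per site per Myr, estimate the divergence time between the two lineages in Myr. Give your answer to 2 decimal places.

6.94

The sequences differ at 8 of 44 sites (13, 28, 32, 33, 35, 37, 38, 41), so p = 8/44 ≈ 0.181818.
d = −(3/4) ln(1 − 4p/3) = −0.75 ln(1 − 0.242424) = −0.75 ln(0.757576)
  = −0.75 × (-0.277631) = 0.208223 substitutions/site.
Under a molecular clock d = 2μt, so t = d/(2μ) = 0.208223 / (2 × 0.015) = 6.94 Myr.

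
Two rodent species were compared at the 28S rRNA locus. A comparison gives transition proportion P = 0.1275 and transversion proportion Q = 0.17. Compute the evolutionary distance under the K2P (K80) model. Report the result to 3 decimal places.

0.381

Under the Kimura two-parameter model, d = −½ ln(1 − 2P − Q) − ¼ ln(1 − 2Q).
1 − 2P − Q = 0.575, giving −½ ln(0.575) = 0.276693.
1 − 2Q = 0.66, giving −¼ ln(0.66) = 0.103879.
d = 0.276693 + 0.103879 = 0.380572.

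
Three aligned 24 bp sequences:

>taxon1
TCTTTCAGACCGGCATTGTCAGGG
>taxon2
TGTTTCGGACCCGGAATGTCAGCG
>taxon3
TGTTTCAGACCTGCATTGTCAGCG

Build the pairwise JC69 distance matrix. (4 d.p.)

d(taxon1,taxon2) = 0.3041, d(taxon1,taxon3) = 0.1367, d(taxon2,taxon3) = 0.1885

taxon1–taxon2: 6/24 sites differ → p = 0.25, d = −0.75 ln(1 − 0.333333) = 0.304098 ≈ 0.3041.
taxon1–taxon3: 3/24 sites differ → p = 0.125, d = −0.75 ln(1 − 0.166667) = 0.136741 ≈ 0.1367.
taxon2–taxon3: 4/24 sites differ → p ≈ 0.166667, d = −0.75 ln(1 − 0.222223) = 0.188487 ≈ 0.1885.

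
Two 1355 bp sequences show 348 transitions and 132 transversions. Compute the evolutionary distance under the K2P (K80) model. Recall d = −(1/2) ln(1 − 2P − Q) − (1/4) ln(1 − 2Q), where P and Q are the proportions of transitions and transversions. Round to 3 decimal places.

0.526

P = 348/1355 ≈ 0.256827 and Q = 132/1355 ≈ 0.097417.
Under the Kimura two-parameter model, d = −½ ln(1 − 2P − Q) − ¼ ln(1 − 2Q).
1 − 2P − Q = 0.388929, giving −½ ln(0.388929) = 0.472179.
1 − 2Q = 0.805166, giving −¼ ln(0.805166) = 0.054177.
d = 0.472179 + 0.054177 = 0.526356.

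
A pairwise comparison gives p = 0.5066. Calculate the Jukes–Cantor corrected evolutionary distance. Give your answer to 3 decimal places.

0.844

d = −(3/4) ln(1 − 4p/3) = −0.75 ln(1 − 0.675467) = −0.75 ln(0.324533)
  = −0.75 × (-1.125368) = 0.844026 substitutions/site.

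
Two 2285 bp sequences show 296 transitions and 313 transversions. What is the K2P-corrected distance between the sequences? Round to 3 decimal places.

P = 296/2285 ≈ 0.12954 and Q = 313/2285 ≈ 0.13698.
Under the Kimura two-parameter model, d = −½ ln(1 − 2P − Q) − ¼ ln(1 − 2Q).
1 − 2P − Q = 0.60394, giving −½ ln(0.60394) = 0.252140.
1 − 2Q = 0.72604, giving −¼ ln(0.72604) = 0.080038.
d = 0.252140 + 0.080038 = 0.332178.

0.332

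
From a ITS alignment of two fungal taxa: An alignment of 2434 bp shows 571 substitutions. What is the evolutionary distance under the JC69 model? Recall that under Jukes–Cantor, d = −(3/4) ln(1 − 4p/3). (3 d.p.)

p = 571/2434 ≈ 0.234593.
d = −(3/4) ln(1 − 4p/3) = −0.75 ln(1 − 0.312791) = −0.75 ln(0.687209)
  = −0.75 × (-0.375117) = 0.281338 substitutions/site.

0.281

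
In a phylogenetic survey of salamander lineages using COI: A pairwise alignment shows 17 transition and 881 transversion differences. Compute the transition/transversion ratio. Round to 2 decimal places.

0.02

R = 17/881 = 0.019296… ≈ 0.02 (to 2 d.p.).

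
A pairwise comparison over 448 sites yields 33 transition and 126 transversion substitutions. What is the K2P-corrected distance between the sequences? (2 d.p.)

0.49

P = 33/448 ≈ 0.073661 and Q = 126/448 = 0.28125.
Under the Kimura two-parameter model, d = −½ ln(1 − 2P − Q) − ¼ ln(1 − 2Q).
1 − 2P − Q = 0.571428, giving −½ ln(0.571428) = 0.279808.
1 − 2Q = 0.4375, giving −¼ ln(0.4375) = 0.206670.
d = 0.279808 + 0.206670 = 0.486478.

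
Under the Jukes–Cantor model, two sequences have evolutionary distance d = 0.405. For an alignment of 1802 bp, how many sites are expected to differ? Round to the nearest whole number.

Invert JC69: p = (3/4)(1 − e^(−4d/3)) = 0.75 × (1 − e^(-0.54)) = 0.75 × (1 − 0.582748) = 0.312939.
Expected differing sites = pL ≈ 0.312939 × 1802 = 563.916078 ≈ 564.

564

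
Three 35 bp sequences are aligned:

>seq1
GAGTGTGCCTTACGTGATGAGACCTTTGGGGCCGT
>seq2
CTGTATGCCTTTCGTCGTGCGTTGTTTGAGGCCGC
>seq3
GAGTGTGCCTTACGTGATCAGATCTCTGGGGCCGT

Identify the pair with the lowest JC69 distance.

seq1 and seq3

seq1–seq2: 12/35 differ, p = 0.343, d = 0.458.
seq1–seq3: 3/35 differ, p = 0.086, d = 0.091.
seq2–seq3: 13/35 differ, p = 0.371, d = 0.513.
The smallest distance is between seq1 and seq3.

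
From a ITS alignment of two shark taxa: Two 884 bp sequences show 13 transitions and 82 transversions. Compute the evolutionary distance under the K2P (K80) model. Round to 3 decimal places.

P = 13/884 ≈ 0.014706 and Q = 82/884 ≈ 0.09276.
Under the Kimura two-parameter model, d = −½ ln(1 − 2P − Q) − ¼ ln(1 − 2Q).
1 − 2P − Q = 0.877828, giving −½ ln(0.877828) = 0.065152.
1 − 2Q = 0.81448, giving −¼ ln(0.81448) = 0.051301.
d = 0.065152 + 0.051301 = 0.116453.

0.116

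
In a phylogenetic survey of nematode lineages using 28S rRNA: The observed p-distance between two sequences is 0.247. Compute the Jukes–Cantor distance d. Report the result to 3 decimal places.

0.300

d = −(3/4) ln(1 − 4p/3) = −0.75 ln(1 − 0.329333) = −0.75 ln(0.670667)
  = −0.75 × (-0.399483) = 0.299612 substitutions/site.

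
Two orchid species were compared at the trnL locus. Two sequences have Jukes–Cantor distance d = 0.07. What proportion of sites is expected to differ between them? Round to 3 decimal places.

0.067

p = (3/4)(1 − e^(−4d/3)) = 0.75 × (1 − e^(-0.093333)) = 0.75 × (1 − 0.910890) = 0.066833.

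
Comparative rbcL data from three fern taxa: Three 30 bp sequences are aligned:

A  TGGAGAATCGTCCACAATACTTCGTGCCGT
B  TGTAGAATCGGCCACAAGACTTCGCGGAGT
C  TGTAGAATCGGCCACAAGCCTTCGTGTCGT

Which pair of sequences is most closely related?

A–B: 6/30 differ, p = 0.200, d = 0.233.
A–C: 5/30 differ, p = 0.167, d = 0.188.
B–C: 4/30 differ, p = 0.133, d = 0.147.
The smallest distance is between B and C.

B and C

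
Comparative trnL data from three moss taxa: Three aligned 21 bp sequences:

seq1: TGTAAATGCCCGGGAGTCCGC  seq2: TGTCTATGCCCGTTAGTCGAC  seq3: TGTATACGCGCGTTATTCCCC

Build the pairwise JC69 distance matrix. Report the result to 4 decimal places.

seq1–seq2: 6/21 sites differ → p ≈ 0.285714, d = −0.75 ln(1 − 0.380952) = 0.359679 ≈ 0.3597.
seq1–seq3: 7/21 sites differ → p ≈ 0.333333, d = −0.75 ln(1 − 0.444444) = 0.440839 ≈ 0.4408.
seq2–seq3: 6/21 sites differ → p ≈ 0.285714, d = −0.75 ln(1 − 0.380952) = 0.359679 ≈ 0.3597.

d(seq1,seq2) = 0.3597, d(seq1,seq3) = 0.4408, d(seq2,seq3) = 0.3597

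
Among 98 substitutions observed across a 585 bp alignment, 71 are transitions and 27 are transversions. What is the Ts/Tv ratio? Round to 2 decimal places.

R = 71/27 = 2.629629… ≈ 2.63 (to 2 d.p.).

2.63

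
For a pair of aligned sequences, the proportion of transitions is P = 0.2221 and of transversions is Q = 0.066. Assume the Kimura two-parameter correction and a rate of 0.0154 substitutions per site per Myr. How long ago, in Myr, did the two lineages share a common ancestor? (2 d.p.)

12.74

Under the Kimura two-parameter model, d = −½ ln(1 − 2P − Q) − ¼ ln(1 − 2Q).
1 − 2P − Q = 0.4898, giving −½ ln(0.4898) = 0.356879.
1 − 2Q = 0.868, giving −¼ ln(0.868) = 0.035391.
d = 0.356879 + 0.035391 = 0.392270.
Under a molecular clock d = 2μt, so t = d/(2μ) = 0.392270 / (2 × 0.0154) = 12.74 Myr.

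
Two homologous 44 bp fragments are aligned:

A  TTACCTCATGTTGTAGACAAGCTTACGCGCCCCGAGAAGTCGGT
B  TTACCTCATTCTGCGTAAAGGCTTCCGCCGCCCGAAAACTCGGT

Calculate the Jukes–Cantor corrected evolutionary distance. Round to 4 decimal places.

The sequences differ at 12 of 44 sites, so p = 12/44 ≈ 0.272727.
d = −(3/4) ln(1 − 4p/3) = −0.75 ln(1 − 0.363636) = −0.75 ln(0.636364)
  = −0.75 × (-0.451985) = 0.338989 substitutions/site.

0.3390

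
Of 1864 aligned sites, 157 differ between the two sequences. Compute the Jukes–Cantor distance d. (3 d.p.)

p = 157/1864 ≈ 0.084227.
d = −(3/4) ln(1 − 4p/3) = −0.75 ln(1 − 0.112303) = −0.75 ln(0.887697)
  = −0.75 × (-0.119125) = 0.089344 substitutions/site.

0.089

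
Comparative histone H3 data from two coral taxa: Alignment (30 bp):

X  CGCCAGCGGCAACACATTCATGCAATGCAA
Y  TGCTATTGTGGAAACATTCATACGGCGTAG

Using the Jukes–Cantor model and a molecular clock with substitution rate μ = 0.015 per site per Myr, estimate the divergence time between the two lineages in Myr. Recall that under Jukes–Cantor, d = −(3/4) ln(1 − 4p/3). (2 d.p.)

The sequences differ at 14 of 30 sites, so p = 14/30 ≈ 0.466667.
d = −(3/4) ln(1 − 4p/3) = −0.75 ln(1 − 0.622223) = −0.75 ln(0.377777)
  = −0.75 × (-0.973451) = 0.730088 substitutions/site.
Under a molecular clock d = 2μt, so t = d/(2μ) = 0.730088 / (2 × 0.015) = 24.34 Myr.

24.34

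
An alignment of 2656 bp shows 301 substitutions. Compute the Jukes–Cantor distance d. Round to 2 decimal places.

0.12

p = 301/2656 ≈ 0.113328.
d = −(3/4) ln(1 − 4p/3) = −0.75 ln(1 − 0.151104) = −0.75 ln(0.848896)
  = −0.75 × (-0.163819) = 0.122864 substitutions/site.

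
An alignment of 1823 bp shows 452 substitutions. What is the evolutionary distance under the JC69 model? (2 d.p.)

p = 452/1823 ≈ 0.247943.
d = −(3/4) ln(1 − 4p/3) = −0.75 ln(1 − 0.330591) = −0.75 ln(0.669409)
  = −0.75 × (-0.401360) = 0.301020 substitutions/site.

0.30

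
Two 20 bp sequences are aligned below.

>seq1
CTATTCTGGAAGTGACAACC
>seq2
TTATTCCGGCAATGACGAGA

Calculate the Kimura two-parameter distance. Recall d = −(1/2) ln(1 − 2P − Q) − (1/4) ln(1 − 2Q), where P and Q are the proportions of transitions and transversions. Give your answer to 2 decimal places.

0.49

Of 20 sites, 4 differences are transitions and 3 are transversions, so P = 4/20 = 0.2 and Q = 3/20 = 0.15.
Under the Kimura two-parameter model, d = −½ ln(1 − 2P − Q) − ¼ ln(1 − 2Q).
1 − 2P − Q = 0.45, giving −½ ln(0.45) = 0.399254.
1 − 2Q = 0.7, giving −¼ ln(0.7) = 0.089169.
d = 0.399254 + 0.089169 = 0.488423.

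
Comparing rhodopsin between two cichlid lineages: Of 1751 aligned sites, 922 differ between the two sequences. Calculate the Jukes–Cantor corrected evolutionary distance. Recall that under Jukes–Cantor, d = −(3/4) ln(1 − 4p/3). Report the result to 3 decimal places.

0.908

p = 922/1751 ≈ 0.526556.
d = −(3/4) ln(1 − 4p/3) = −0.75 ln(1 − 0.702075) = −0.75 ln(0.297925)
  = −0.75 × (-1.210914) = 0.908186 substitutions/site.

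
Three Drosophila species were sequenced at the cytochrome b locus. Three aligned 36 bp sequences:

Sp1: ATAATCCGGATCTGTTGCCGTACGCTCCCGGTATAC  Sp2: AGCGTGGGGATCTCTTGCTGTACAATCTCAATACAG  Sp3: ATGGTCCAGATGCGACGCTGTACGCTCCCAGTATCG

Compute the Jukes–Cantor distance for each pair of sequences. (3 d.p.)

Sp1–Sp2: 14/36 sites differ → p ≈ 0.388889, d = −0.75 ln(1 − 0.518519) = 0.548166 ≈ 0.548.
Sp1–Sp3: 11/36 sites differ → p ≈ 0.305556, d = −0.75 ln(1 − 0.407408) = 0.392437 ≈ 0.392.
Sp2–Sp3: 16/36 sites differ → p ≈ 0.444444, d = −0.75 ln(1 − 0.592592) = 0.673455 ≈ 0.673.

d(Sp1,Sp2) = 0.548, d(Sp1,Sp3) = 0.392, d(Sp2,Sp3) = 0.673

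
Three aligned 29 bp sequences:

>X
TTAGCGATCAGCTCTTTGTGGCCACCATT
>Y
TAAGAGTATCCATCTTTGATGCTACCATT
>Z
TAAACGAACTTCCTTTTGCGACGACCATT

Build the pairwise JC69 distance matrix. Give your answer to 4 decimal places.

X–Y: 11/29 sites differ → p ≈ 0.37931, d = −0.75 ln(1 − 0.505747) = 0.528531 ≈ 0.5285.
X–Z: 10/29 sites differ → p ≈ 0.344828, d = −0.75 ln(1 − 0.459771) = 0.461822 ≈ 0.4618.
Y–Z: 13/29 sites differ → p ≈ 0.448276, d = −0.75 ln(1 − 0.597701) = 0.682920 ≈ 0.6829.

d(X,Y) = 0.5285, d(X,Z) = 0.4618, d(Y,Z) = 0.6829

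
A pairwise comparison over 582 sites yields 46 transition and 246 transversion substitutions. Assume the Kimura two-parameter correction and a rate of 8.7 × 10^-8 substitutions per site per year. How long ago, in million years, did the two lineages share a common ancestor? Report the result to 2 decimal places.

5.18

P = 46/582 ≈ 0.079038 and Q = 246/582 ≈ 0.42268.
Under the Kimura two-parameter model, d = −½ ln(1 − 2P − Q) − ¼ ln(1 − 2Q).
1 − 2P − Q = 0.419244, giving −½ ln(0.419244) = 0.434651.
1 − 2Q = 0.15464, giving −¼ ln(0.15464) = 0.466664.
d = 0.434651 + 0.466664 = 0.901315.
Under a molecular clock d = 2μt, so t = d/(2μ) = 0.901315 / (2 × 8.7 × 10^-8) = 5.18 million years.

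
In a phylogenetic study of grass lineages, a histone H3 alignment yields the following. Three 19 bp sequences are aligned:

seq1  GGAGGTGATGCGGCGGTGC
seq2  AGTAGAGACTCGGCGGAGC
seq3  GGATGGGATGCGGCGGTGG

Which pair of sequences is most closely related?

seq1 and seq3

seq1–seq2: 7/19 differ, p = 0.368, d = 0.507.
seq1–seq3: 3/19 differ, p = 0.158, d = 0.177.
seq2–seq3: 8/19 differ, p = 0.421, d = 0.618.
The smallest distance is between seq1 and seq3.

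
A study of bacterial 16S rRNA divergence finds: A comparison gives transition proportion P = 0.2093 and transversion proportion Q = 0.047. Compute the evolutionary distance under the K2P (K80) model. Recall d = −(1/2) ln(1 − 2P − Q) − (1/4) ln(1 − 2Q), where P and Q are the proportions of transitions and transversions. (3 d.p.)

0.338

Under the Kimura two-parameter model, d = −½ ln(1 − 2P − Q) − ¼ ln(1 − 2Q).
1 − 2P − Q = 0.5344, giving −½ ln(0.5344) = 0.313305.
1 − 2Q = 0.906, giving −¼ ln(0.906) = 0.024679.
d = 0.313305 + 0.024679 = 0.337984.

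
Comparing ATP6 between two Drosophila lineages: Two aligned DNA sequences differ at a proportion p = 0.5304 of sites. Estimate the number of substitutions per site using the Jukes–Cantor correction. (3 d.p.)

d = −(3/4) ln(1 − 4p/3) = −0.75 ln(1 − 0.7072) = −0.75 ln(0.2928)
  = −0.75 × (-1.228265) = 0.921199 substitutions/site.

0.921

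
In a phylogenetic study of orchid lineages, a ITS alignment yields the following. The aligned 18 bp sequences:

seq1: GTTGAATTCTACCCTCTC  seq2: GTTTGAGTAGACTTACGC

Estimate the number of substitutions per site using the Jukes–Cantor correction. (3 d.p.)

0.824

The sequences differ at 9 of 18 sites (4, 5, 7, 9, 10, 13, 14, 15, 17), so p = 9/18 = 0.5.
d = −(3/4) ln(1 − 4p/3) = −0.75 ln(1 − 0.666667) = −0.75 ln(0.333333)
  = −0.75 × (-1.098613) = 0.823960 substitutions/site.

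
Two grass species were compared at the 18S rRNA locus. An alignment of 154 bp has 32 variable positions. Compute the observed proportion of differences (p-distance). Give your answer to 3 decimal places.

0.208

p = 32/154 = 0.207792… ≈ 0.208 (to 3 d.p.).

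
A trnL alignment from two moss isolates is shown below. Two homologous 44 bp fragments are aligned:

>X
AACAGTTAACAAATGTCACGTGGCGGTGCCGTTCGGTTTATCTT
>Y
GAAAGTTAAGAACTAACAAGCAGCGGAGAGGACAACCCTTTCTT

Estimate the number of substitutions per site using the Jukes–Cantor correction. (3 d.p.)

The sequences differ at 20 of 44 sites, so p = 20/44 ≈ 0.454545.
d = −(3/4) ln(1 − 4p/3) = −0.75 ln(1 − 0.60606) = −0.75 ln(0.39394)
  = −0.75 × (-0.931557) = 0.698668 substitutions/site.

0.699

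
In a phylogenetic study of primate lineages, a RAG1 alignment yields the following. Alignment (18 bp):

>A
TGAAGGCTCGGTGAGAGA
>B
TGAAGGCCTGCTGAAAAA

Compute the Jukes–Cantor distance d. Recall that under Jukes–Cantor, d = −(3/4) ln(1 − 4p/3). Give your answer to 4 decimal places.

The sequences differ at 5 of 18 sites (8, 9, 11, 15, 17), so p = 5/18 ≈ 0.277778.
d = −(3/4) ln(1 − 4p/3) = −0.75 ln(1 − 0.370371) = −0.75 ln(0.629629)
  = −0.75 × (-0.462625) = 0.346969 substitutions/site.

0.3470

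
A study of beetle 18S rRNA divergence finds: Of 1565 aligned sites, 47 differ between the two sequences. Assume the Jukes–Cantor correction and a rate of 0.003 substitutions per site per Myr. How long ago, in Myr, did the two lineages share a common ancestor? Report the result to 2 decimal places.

5.11

p = 47/1565 ≈ 0.030032.
d = −(3/4) ln(1 − 4p/3) = −0.75 ln(1 − 0.040043) = −0.75 ln(0.959957)
  = −0.75 × (-0.040867) = 0.030650 substitutions/site.
Under a molecular clock d = 2μt, so t = d/(2μ) = 0.030650 / (2 × 0.003) = 5.11 Myr.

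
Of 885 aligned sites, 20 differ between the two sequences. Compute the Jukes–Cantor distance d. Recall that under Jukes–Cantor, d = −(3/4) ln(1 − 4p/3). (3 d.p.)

p = 20/885 ≈ 0.022599.
d = −(3/4) ln(1 − 4p/3) = −0.75 ln(1 − 0.030132) = −0.75 ln(0.969868)
  = −0.75 × (-0.030595) = 0.022946 substitutions/site.

0.023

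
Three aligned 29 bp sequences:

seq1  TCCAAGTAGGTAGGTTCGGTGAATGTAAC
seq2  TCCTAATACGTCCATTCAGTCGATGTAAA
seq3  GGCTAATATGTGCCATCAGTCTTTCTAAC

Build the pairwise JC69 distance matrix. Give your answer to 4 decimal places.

seq1–seq2: 10/29 sites differ → p ≈ 0.344828, d = −0.75 ln(1 − 0.459771) = 0.461822 ≈ 0.4618.
seq1–seq3: 14/29 sites differ → p ≈ 0.482759, d = −0.75 ln(1 − 0.643679) = 0.773942 ≈ 0.7739.
seq2–seq3: 10/29 sites differ → p ≈ 0.344828, d = −0.75 ln(1 − 0.459771) = 0.461822 ≈ 0.4618.

d(seq1,seq2) = 0.4618, d(seq1,seq3) = 0.7739, d(seq2,seq3) = 0.4618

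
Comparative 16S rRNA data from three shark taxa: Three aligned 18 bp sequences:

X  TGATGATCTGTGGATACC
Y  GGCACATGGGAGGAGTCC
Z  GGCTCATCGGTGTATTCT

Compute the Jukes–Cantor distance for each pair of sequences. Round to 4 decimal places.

X–Y: 9/18 sites differ → p = 0.5, d = −0.75 ln(1 − 0.666667) = 0.823960 ≈ 0.8240.
X–Z: 7/18 sites differ → p ≈ 0.388889, d = −0.75 ln(1 − 0.518519) = 0.548166 ≈ 0.5482.
Y–Z: 6/18 sites differ → p ≈ 0.333333, d = −0.75 ln(1 − 0.444444) = 0.440839 ≈ 0.4408.

d(X,Y) = 0.8240, d(X,Z) = 0.5482, d(Y,Z) = 0.4408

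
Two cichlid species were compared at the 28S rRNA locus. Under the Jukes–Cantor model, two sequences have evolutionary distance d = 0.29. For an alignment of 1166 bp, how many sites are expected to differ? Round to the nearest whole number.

280

Invert JC69: p = (3/4)(1 − e^(−4d/3)) = 0.75 × (1 − e^(-0.386667)) = 0.75 × (1 − 0.679317) = 0.240512.
Expected differing sites = pL ≈ 0.240512 × 1166 = 280.436992 ≈ 280.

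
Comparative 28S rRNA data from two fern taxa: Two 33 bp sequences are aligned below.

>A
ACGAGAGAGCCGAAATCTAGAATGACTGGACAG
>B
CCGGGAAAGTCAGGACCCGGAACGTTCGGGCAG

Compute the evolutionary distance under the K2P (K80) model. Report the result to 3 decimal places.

Of 33 sites, 13 differences are transitions and 2 are transversions, so P = 13/33 ≈ 0.393939 and Q = 2/33 ≈ 0.060606.
Under the Kimura two-parameter model, d = −½ ln(1 − 2P − Q) − ¼ ln(1 − 2Q).
1 − 2P − Q = 0.151516, giving −½ ln(0.151516) = 0.943532.
1 − 2Q = 0.878788, giving −¼ ln(0.878788) = 0.032303.
d = 0.943532 + 0.032303 = 0.975835.

0.976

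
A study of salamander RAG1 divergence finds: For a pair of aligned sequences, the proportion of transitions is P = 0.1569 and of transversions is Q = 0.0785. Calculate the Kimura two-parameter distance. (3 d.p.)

0.292

Under the Kimura two-parameter model, d = −½ ln(1 − 2P − Q) − ¼ ln(1 − 2Q).
1 − 2P − Q = 0.6077, giving −½ ln(0.6077) = 0.249037.
1 − 2Q = 0.843, giving −¼ ln(0.843) = 0.042697.
d = 0.249037 + 0.042697 = 0.291734.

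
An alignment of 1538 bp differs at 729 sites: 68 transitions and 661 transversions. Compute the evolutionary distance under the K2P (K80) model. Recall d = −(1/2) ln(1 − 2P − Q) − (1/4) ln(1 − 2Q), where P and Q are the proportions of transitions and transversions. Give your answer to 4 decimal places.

0.8559

P = 68/1538 ≈ 0.044213 and Q = 661/1538 ≈ 0.429779.
Under the Kimura two-parameter model, d = −½ ln(1 − 2P − Q) − ¼ ln(1 − 2Q).
1 − 2P − Q = 0.481795, giving −½ ln(0.481795) = 0.365118.
1 − 2Q = 0.140442, giving −¼ ln(0.140442) = 0.490740.
d = 0.365118 + 0.490740 = 0.855858.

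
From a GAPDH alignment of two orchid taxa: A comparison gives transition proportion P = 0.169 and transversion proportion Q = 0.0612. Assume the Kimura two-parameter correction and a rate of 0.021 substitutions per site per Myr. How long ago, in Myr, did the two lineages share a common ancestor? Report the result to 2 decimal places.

Under the Kimura two-parameter model, d = −½ ln(1 − 2P − Q) − ¼ ln(1 − 2Q).
1 − 2P − Q = 0.6008, giving −½ ln(0.6008) = 0.254747.
1 − 2Q = 0.8776, giving −¼ ln(0.8776) = 0.032641.
d = 0.254747 + 0.032641 = 0.287388.
Under a molecular clock d = 2μt, so t = d/(2μ) = 0.287388 / (2 × 0.021) = 6.84 Myr.

6.84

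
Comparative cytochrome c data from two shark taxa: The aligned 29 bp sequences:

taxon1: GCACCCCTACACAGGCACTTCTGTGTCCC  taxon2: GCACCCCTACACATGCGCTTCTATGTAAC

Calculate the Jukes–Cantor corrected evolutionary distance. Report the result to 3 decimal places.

The sequences differ at 5 of 29 sites (14, 17, 23, 27, 28), so p = 5/29 ≈ 0.172414.
d = −(3/4) ln(1 − 4p/3) = −0.75 ln(1 − 0.229885) = −0.75 ln(0.770115)
  = −0.75 × (-0.261215) = 0.195911 substitutions/site.

0.196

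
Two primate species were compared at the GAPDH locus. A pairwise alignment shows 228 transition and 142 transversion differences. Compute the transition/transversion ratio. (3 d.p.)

R = 228/142 = 1.605633… ≈ 1.606 (to 3 d.p.).

1.606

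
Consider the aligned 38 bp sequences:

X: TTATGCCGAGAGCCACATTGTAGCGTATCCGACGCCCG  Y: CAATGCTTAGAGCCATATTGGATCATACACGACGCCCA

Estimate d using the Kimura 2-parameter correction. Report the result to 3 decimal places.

Of 38 sites, 6 differences are transitions and 5 are transversions, so P = 6/38 ≈ 0.157895 and Q = 5/38 ≈ 0.131579.
Under the Kimura two-parameter model, d = −½ ln(1 − 2P − Q) − ¼ ln(1 − 2Q).
1 − 2P − Q = 0.552631, giving −½ ln(0.552631) = 0.296532.
1 − 2Q = 0.736842, giving −¼ ln(0.736842) = 0.076345.
d = 0.296532 + 0.076345 = 0.372877.

0.373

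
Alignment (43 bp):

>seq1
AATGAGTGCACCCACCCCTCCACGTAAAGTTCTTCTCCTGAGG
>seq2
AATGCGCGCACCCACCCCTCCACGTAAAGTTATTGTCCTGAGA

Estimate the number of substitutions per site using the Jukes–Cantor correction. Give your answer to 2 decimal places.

The sequences differ at 5 of 43 sites (5, 7, 32, 35, 43), so p = 5/43 ≈ 0.116279.
d = −(3/4) ln(1 − 4p/3) = −0.75 ln(1 − 0.155039) = −0.75 ln(0.844961)
  = −0.75 × (-0.168465) = 0.126349 substitutions/site.

0.13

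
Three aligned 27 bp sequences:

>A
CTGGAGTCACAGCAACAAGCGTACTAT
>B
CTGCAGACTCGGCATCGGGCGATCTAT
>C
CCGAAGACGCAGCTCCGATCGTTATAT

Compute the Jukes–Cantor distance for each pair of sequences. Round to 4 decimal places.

A–B: 9/27 sites differ → p ≈ 0.333333, d = −0.75 ln(1 − 0.444444) = 0.440839 ≈ 0.4408.
A–C: 10/27 sites differ → p ≈ 0.37037, d = −0.75 ln(1 − 0.493827) = 0.510658 ≈ 0.5107.
B–C: 10/27 sites differ → p ≈ 0.37037, d = −0.75 ln(1 − 0.493827) = 0.510658 ≈ 0.5107.

d(A,B) = 0.4408, d(A,C) = 0.5107, d(B,C) = 0.5107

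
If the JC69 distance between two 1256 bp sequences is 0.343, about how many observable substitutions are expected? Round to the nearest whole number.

Invert JC69: p = (3/4)(1 − e^(−4d/3)) = 0.75 × (1 − e^(-0.457333)) = 0.75 × (1 − 0.632970) = 0.275273.
Expected differing sites = pL ≈ 0.275273 × 1256 = 345.742888 ≈ 346.

346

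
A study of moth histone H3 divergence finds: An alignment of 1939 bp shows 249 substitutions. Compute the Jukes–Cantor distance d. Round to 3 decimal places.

0.141

p = 249/1939 ≈ 0.128417.
d = −(3/4) ln(1 − 4p/3) = −0.75 ln(1 − 0.171223) = −0.75 ln(0.828777)
  = −0.75 × (-0.187804) = 0.140853 substitutions/site.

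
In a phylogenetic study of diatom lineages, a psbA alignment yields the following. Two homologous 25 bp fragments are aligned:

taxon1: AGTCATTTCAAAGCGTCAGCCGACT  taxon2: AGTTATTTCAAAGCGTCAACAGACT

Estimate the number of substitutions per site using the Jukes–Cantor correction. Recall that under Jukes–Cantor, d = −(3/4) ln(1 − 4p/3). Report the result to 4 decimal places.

The sequences differ at 3 of 25 sites (4, 19, 21), so p = 3/25 = 0.12.
d = −(3/4) ln(1 − 4p/3) = −0.75 ln(1 − 0.16) = −0.75 ln(0.84)
  = −0.75 × (-0.174353) = 0.130765 substitutions/site.

0.1308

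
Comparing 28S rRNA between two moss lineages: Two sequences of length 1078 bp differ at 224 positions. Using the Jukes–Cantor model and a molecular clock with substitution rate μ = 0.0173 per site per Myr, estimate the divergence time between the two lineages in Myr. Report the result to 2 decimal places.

p = 224/1078 ≈ 0.207792.
d = −(3/4) ln(1 − 4p/3) = −0.75 ln(1 − 0.277056) = −0.75 ln(0.722944)
  = −0.75 × (-0.324424) = 0.243318 substitutions/site.
Under a molecular clock d = 2μt, so t = d/(2μ) = 0.243318 / (2 × 0.0173) = 7.03 Myr.

7.03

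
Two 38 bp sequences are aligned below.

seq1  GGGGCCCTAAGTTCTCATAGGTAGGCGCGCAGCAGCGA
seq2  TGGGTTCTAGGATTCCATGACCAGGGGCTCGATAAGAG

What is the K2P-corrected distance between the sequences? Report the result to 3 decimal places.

Of 38 sites, 14 differences are transitions and 6 are transversions, so P = 14/38 ≈ 0.368421 and Q = 6/38 ≈ 0.157895.
Under the Kimura two-parameter model, d = −½ ln(1 − 2P − Q) − ¼ ln(1 − 2Q).
1 − 2P − Q = 0.105263, giving −½ ln(0.105263) = 1.125647.
1 − 2Q = 0.68421, giving −¼ ln(0.68421) = 0.094873.
d = 1.125647 + 0.094873 = 1.220520.

1.221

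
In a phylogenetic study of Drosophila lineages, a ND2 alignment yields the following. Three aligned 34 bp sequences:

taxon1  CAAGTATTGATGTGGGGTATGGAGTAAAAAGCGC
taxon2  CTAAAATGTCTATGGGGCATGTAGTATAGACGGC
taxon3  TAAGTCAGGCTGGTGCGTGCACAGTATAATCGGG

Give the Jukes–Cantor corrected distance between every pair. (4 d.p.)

taxon1–taxon2: 13/34 sites differ → p ≈ 0.382353, d = −0.75 ln(1 − 0.509804) = 0.534712 ≈ 0.5347.
taxon1–taxon3: 17/34 sites differ → p = 0.5, d = −0.75 ln(1 − 0.666667) = 0.823960 ≈ 0.8240.
taxon2–taxon3: 19/34 sites differ → p ≈ 0.558824, d = −0.75 ln(1 − 0.745099) = 1.025160 ≈ 1.0252.

d(taxon1,taxon2) = 0.5347, d(taxon1,taxon3) = 0.8240, d(taxon2,taxon3) = 1.0252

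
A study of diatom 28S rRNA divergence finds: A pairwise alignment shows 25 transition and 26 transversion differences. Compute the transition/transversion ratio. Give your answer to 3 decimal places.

R = 25/26 = 0.961538… ≈ 0.962 (to 3 d.p.).

0.962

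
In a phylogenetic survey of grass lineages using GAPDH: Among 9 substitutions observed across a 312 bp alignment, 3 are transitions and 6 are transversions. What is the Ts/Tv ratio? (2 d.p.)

R = 3/6 = 0.50.

0.50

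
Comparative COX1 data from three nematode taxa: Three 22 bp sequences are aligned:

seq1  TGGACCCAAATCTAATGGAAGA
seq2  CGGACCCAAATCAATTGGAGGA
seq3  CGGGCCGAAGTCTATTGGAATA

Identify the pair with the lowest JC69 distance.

seq1–seq2: 4/22 differ, p = 0.182, d = 0.208.
seq1–seq3: 6/22 differ, p = 0.273, d = 0.339.
seq2–seq3: 6/22 differ, p = 0.273, d = 0.339.
The smallest distance is between seq1 and seq2.

seq1 and seq2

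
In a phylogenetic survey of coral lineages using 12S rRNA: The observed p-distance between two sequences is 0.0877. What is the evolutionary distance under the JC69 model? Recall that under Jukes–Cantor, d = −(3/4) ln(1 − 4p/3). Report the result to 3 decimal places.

0.093

d = −(3/4) ln(1 − 4p/3) = −0.75 ln(1 − 0.116933) = −0.75 ln(0.883067)
  = −0.75 × (-0.124354) = 0.093266 substitutions/site.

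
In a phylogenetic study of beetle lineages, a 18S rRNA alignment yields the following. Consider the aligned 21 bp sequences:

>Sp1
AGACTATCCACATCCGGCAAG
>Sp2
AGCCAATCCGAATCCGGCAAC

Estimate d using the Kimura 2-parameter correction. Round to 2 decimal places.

Of 21 sites, 1 differences are transitions and 4 are transversions, so P = 1/21 ≈ 0.047619 and Q = 4/21 ≈ 0.190476.
Under the Kimura two-parameter model, d = −½ ln(1 − 2P − Q) − ¼ ln(1 − 2Q).
1 − 2P − Q = 0.714286, giving −½ ln(0.714286) = 0.168236.
1 − 2Q = 0.619048, giving −¼ ln(0.619048) = 0.119893.
d = 0.168236 + 0.119893 = 0.288129.

0.29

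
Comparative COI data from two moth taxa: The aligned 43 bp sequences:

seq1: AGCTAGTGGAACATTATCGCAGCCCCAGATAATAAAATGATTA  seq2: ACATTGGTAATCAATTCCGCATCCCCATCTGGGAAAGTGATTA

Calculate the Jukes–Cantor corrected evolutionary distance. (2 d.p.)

0.56

The sequences differ at 17 of 43 sites, so p = 17/43 ≈ 0.395349.
d = −(3/4) ln(1 − 4p/3) = −0.75 ln(1 − 0.527132) = −0.75 ln(0.472868)
  = −0.75 × (-0.748939) = 0.561704 substitutions/site.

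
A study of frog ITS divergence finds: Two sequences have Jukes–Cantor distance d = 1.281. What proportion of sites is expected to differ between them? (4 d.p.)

p = (3/4)(1 − e^(−4d/3)) = 0.75 × (1 − e^(-1.708)) = 0.75 × (1 − 0.181228) = 0.614079.

0.6141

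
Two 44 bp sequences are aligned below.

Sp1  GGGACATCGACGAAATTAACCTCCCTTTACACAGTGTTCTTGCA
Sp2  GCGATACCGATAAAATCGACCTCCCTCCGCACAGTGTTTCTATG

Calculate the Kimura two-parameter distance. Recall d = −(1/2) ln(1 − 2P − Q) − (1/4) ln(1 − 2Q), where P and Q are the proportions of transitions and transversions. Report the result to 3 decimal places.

Of 44 sites, 14 differences are transitions and 1 are transversions, so P = 14/44 ≈ 0.318182 and Q = 1/44 ≈ 0.022727.
Under the Kimura two-parameter model, d = −½ ln(1 − 2P − Q) − ¼ ln(1 − 2Q).
1 − 2P − Q = 0.340909, giving −½ ln(0.340909) = 0.538070.
1 − 2Q = 0.954546, giving −¼ ln(0.954546) = 0.011630.
d = 0.538070 + 0.011630 = 0.549700.

0.550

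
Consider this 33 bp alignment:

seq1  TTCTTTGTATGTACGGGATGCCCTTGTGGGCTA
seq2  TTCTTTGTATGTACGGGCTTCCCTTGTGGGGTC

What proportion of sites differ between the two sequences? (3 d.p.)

The sequences differ at 4 of 33 positions (sites 18, 20, 31, 33).
p = 4/33 = 0.121212… ≈ 0.121 (to 3 d.p.).

0.121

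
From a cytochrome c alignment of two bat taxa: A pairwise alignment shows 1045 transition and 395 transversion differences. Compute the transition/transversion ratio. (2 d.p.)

R = 1045/395 = 2.645569… ≈ 2.65 (to 2 d.p.).

2.65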